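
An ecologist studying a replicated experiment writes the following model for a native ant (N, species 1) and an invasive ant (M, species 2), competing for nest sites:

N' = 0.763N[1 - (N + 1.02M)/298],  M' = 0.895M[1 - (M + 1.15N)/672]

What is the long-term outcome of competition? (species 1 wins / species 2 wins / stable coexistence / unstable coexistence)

species 2 excludes species 1

Compare the nullcline intercepts: K1/α12 = 298/1.02 = 292 < K2 = 672; K2/α21 = 672/1.15 = 584 > K1 = 298.
Since the inequalities point opposite ways, species 2 can invade but species 1 cannot.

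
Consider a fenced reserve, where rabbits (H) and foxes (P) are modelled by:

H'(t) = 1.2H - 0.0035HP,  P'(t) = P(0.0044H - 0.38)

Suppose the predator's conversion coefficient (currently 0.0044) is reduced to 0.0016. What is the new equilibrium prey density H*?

At the interior fixed point, setting dP/dt = 0 with P > 0 fixes H* = (predator death rate)/(HP coefficient) — independent of the other coefficients.
With the change, H* = 0.38/0.0016 = 238; it rises from 86.4.

H* ≈ 238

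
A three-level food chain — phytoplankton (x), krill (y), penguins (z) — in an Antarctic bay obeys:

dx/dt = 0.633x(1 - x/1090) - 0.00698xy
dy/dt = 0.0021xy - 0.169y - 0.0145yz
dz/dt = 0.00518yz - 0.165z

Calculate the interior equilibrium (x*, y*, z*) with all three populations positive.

x* ≈ 707, y* ≈ 31.9, z* ≈ 90.8

From dz/dt = 0: 0.00518y* = 0.165, so y* = 31.9.
From dx/dt = 0: 0.633(1 - x*/1090) = 0.00698·31.9, giving x* = 1090·(1 - 0.351) = 707.
From dy/dt = 0: 0.0021·707 - 0.169 = 0.0145z*, so z* = 1.32/0.0145 = 90.8.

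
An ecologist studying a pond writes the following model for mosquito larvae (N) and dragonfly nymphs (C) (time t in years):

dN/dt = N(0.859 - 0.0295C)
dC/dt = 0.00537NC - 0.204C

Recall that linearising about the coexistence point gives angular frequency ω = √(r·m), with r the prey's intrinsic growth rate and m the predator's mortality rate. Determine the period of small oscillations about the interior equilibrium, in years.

Here r = 0.859 and m = 0.204, so r·m = 0.175.
ω = √0.175 = 0.419 per year, hence T = 2π/ω ≈ 15 years.

T ≈ 15 years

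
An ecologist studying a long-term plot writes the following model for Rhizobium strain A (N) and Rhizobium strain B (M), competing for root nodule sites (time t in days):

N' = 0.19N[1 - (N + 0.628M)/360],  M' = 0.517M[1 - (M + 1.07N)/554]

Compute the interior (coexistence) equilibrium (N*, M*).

N* ≈ 36.8, M* ≈ 515

Setting both brackets to zero gives the nullclines N + 0.628M = 360 and 1.07N + M = 554.
Substituting M = 554 - 1.07N into the first: N(1 - 0.628·1.07) = 360 - 0.628·554.
So N* = 12.1/0.328 = 36.8, and then M* = 554 - 1.07·36.8 = 515.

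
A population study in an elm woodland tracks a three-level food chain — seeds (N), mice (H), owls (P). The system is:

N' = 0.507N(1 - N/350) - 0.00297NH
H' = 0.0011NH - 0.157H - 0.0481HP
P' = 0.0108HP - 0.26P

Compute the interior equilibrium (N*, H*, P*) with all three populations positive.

From dP/dt = 0: 0.0108H* = 0.26, so H* = 24.1.
From dN/dt = 0: 0.507(1 - N*/350) = 0.00297·24.1, giving N* = 350·(1 - 0.141) = 301.
From dH/dt = 0: 0.0011·301 - 0.157 = 0.0481P*, so P* = 0.174/0.0481 = 3.61.

N* ≈ 301, H* ≈ 24.1, P* ≈ 3.61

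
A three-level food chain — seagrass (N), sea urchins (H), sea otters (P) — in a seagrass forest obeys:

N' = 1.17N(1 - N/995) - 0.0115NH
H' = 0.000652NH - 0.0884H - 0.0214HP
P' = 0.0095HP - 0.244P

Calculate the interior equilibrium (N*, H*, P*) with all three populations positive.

N* ≈ 744, H* ≈ 25.7, P* ≈ 18.5

From dP/dt = 0: 0.0095H* = 0.244, so H* = 25.7.
From dN/dt = 0: 1.17(1 - N*/995) = 0.0115·25.7, giving N* = 995·(1 - 0.252) = 744.
From dH/dt = 0: 0.000652·744 - 0.0884 = 0.0214P*, so P* = 0.397/0.0214 = 18.5.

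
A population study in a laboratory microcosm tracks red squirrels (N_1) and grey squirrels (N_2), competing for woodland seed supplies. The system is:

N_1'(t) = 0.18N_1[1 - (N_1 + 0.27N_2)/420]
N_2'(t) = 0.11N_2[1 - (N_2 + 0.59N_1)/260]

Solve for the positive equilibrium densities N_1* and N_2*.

Setting both brackets to zero gives the nullclines N_1 + 0.27N_2 = 420 and 0.59N_1 + N_2 = 260.
Substituting N_2 = 260 - 0.59N_1 into the first: N_1(1 - 0.27·0.59) = 420 - 0.27·260.
So N_1* = 350/0.841 = 416, and then N_2* = 260 - 0.59·416 = 14.5.

N_1* ≈ 416, N_2* ≈ 14.5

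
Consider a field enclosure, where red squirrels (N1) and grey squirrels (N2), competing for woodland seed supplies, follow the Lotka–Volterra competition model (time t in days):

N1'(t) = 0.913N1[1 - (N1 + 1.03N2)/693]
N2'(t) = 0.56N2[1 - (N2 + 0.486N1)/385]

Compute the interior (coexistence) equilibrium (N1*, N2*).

Setting both brackets to zero gives the nullclines N1 + 1.03N2 = 693 and 0.486N1 + N2 = 385.
Substituting N2 = 385 - 0.486N1 into the first: N1(1 - 1.03·0.486) = 693 - 1.03·385.
So N1* = 296/0.499 = 594, and then N2* = 385 - 0.486·594 = 96.5.

N1* ≈ 594, N2* ≈ 96.5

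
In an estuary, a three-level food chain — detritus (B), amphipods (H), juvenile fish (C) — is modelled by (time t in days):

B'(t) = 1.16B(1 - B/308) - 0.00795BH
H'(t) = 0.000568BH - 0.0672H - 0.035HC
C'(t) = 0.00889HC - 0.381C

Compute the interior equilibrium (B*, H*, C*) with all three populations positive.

From dC/dt = 0: 0.00889H* = 0.381, so H* = 42.9.
From dB/dt = 0: 1.16(1 - B*/308) = 0.00795·42.9, giving B* = 308·(1 - 0.294) = 218.
From dH/dt = 0: 0.000568·218 - 0.0672 = 0.035C*, so C* = 0.0564/0.035 = 1.61.

B* ≈ 218, H* ≈ 42.9, C* ≈ 1.61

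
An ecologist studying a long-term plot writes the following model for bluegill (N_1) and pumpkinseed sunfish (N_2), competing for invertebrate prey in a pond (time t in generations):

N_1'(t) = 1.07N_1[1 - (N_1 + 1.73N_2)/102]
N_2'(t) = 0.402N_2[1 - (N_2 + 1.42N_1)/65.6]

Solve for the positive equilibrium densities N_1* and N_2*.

Setting both brackets to zero gives the nullclines N_1 + 1.73N_2 = 102 and 1.42N_1 + N_2 = 65.6.
Substituting N_2 = 65.6 - 1.42N_1 into the first: N_1(1 - 1.73·1.42) = 102 - 1.73·65.6.
So N_1* = -11.5/-1.46 = 7.89, and then N_2* = 65.6 - 1.42·7.89 = 54.4.

N_1* ≈ 7.89, N_2* ≈ 54.4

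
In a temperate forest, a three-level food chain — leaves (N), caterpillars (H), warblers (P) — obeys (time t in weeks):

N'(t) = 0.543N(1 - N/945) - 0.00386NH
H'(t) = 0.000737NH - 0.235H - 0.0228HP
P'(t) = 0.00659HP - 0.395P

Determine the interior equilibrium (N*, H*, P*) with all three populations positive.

N* ≈ 542, H* ≈ 59.9, P* ≈ 7.22

From dP/dt = 0: 0.00659H* = 0.395, so H* = 59.9.
From dN/dt = 0: 0.543(1 - N*/945) = 0.00386·59.9, giving N* = 945·(1 - 0.426) = 542.
From dH/dt = 0: 0.000737·542 - 0.235 = 0.0228P*, so P* = 0.165/0.0228 = 7.22.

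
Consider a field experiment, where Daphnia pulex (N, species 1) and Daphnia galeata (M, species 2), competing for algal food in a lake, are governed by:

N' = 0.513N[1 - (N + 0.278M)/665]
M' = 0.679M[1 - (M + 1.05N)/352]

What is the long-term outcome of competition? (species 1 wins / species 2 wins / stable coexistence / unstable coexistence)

Compare the nullcline intercepts: K1/α12 = 665/0.278 = 2390 > K2 = 352; K2/α21 = 352/1.05 = 335 < K1 = 665.
Since the inequalities point opposite ways, species 1 can invade but species 2 cannot.

species 1 excludes species 2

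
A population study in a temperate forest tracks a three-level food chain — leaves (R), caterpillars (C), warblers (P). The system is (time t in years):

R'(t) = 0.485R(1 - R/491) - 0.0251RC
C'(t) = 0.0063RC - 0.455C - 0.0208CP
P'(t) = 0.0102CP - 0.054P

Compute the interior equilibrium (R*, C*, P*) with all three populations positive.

From dP/dt = 0: 0.0102C* = 0.054, so C* = 5.29.
From dR/dt = 0: 0.485(1 - R*/491) = 0.0251·5.29, giving R* = 491·(1 - 0.274) = 356.
From dC/dt = 0: 0.0063·356 - 0.455 = 0.0208P*, so P* = 1.79/0.0208 = 86.1.

R* ≈ 356, C* ≈ 5.29, P* ≈ 86.1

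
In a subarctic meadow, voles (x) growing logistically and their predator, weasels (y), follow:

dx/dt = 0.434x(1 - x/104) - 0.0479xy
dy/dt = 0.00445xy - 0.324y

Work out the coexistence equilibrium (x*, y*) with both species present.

x* ≈ 72.8, y* ≈ 2.72

From dy/dt = 0 with y > 0: 0.00445x* = 0.324, so x* = 72.8.
Substitute into dx/dt = 0: 0.434(1 - 72.8/104) = 0.0479y*.
The bracket is 0.3, giving y* = 0.13/0.0479 = 2.72.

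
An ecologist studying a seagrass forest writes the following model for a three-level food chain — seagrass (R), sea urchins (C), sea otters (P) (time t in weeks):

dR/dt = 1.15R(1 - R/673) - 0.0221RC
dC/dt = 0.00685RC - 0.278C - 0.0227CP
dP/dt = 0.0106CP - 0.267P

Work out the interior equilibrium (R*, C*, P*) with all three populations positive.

R* ≈ 347, C* ≈ 25.2, P* ≈ 92.5

From dP/dt = 0: 0.0106C* = 0.267, so C* = 25.2.
From dR/dt = 0: 1.15(1 - R*/673) = 0.0221·25.2, giving R* = 673·(1 - 0.484) = 347.
From dC/dt = 0: 0.00685·347 - 0.278 = 0.0227P*, so P* = 2.1/0.0227 = 92.5.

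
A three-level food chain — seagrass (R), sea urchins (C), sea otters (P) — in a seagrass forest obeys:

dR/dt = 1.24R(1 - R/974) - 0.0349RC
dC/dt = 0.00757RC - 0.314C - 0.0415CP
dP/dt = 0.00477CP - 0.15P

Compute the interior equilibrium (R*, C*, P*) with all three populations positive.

R* ≈ 112, C* ≈ 31.4, P* ≈ 12.9

From dP/dt = 0: 0.00477C* = 0.15, so C* = 31.4.
From dR/dt = 0: 1.24(1 - R*/974) = 0.0349·31.4, giving R* = 974·(1 - 0.885) = 112.
From dC/dt = 0: 0.00757·112 - 0.314 = 0.0415P*, so P* = 0.533/0.0415 = 12.9.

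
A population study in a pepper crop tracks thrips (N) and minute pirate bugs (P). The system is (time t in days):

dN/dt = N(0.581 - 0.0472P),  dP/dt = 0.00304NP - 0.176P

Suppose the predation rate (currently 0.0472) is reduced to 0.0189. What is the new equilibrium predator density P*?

P* ≈ 30.7

At the interior fixed point, setting dN/dt = 0 with N > 0 fixes P* = (prey growth rate)/(NP coefficient) — independent of the other coefficients.
With the change, P* = 0.581/0.0189 = 30.7; it rises from 12.3.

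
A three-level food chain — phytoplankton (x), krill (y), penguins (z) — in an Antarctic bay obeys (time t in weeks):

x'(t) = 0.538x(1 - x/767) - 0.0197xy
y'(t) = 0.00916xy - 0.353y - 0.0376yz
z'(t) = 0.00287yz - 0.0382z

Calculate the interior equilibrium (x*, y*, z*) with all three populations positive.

From dz/dt = 0: 0.00287y* = 0.0382, so y* = 13.3.
From dx/dt = 0: 0.538(1 - x*/767) = 0.0197·13.3, giving x* = 767·(1 - 0.487) = 393.
From dy/dt = 0: 0.00916·393 - 0.353 = 0.0376z*, so z* = 3.25/0.0376 = 86.4.

x* ≈ 393, y* ≈ 13.3, z* ≈ 86.4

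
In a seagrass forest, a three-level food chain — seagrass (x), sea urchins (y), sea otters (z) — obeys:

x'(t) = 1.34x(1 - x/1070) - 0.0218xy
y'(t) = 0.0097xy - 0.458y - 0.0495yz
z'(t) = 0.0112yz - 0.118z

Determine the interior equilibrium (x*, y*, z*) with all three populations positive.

From dz/dt = 0: 0.0112y* = 0.118, so y* = 10.5.
From dx/dt = 0: 1.34(1 - x*/1070) = 0.0218·10.5, giving x* = 1070·(1 - 0.171) = 887.
From dy/dt = 0: 0.0097·887 - 0.458 = 0.0495z*, so z* = 8.14/0.0495 = 164.

x* ≈ 887, y* ≈ 10.5, z* ≈ 164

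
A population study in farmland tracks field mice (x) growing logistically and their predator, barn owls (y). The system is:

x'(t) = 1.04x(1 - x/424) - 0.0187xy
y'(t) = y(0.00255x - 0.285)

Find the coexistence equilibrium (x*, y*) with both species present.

From dy/dt = 0 with y > 0: 0.00255x* = 0.285, so x* = 112.
Substitute into dx/dt = 0: 1.04(1 - 112/424) = 0.0187y*.
The bracket is 0.736, giving y* = 0.766/0.0187 = 41.

x* ≈ 112, y* ≈ 41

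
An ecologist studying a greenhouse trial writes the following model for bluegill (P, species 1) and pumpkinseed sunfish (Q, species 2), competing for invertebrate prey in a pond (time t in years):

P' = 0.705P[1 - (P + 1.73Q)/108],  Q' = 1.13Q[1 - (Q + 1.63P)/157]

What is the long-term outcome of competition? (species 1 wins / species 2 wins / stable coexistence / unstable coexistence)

unstable coexistence (outcome depends on initial conditions)

Compare the nullcline intercepts: K1/α12 = 108/1.73 = 62.4 < K2 = 157; K2/α21 = 157/1.63 = 96.3 < K1 = 108.
Since both are reversed, neither can invade when rare; the interior point is a saddle.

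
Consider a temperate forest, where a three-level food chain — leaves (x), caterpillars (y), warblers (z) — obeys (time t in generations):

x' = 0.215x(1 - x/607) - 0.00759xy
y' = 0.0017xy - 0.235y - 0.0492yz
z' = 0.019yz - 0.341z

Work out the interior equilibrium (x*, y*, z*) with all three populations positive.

x* ≈ 222, y* ≈ 17.9, z* ≈ 2.91

From dz/dt = 0: 0.019y* = 0.341, so y* = 17.9.
From dx/dt = 0: 0.215(1 - x*/607) = 0.00759·17.9, giving x* = 607·(1 - 0.634) = 222.
From dy/dt = 0: 0.0017·222 - 0.235 = 0.0492z*, so z* = 0.143/0.0492 = 2.91.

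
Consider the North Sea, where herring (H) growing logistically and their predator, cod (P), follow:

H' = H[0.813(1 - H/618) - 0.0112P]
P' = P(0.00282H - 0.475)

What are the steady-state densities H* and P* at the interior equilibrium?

H* ≈ 168, P* ≈ 52.8

From dP/dt = 0 with P > 0: 0.00282H* = 0.475, so H* = 168.
Substitute into dH/dt = 0: 0.813(1 - 168/618) = 0.0112P*.
The bracket is 0.727, giving P* = 0.591/0.0112 = 52.8.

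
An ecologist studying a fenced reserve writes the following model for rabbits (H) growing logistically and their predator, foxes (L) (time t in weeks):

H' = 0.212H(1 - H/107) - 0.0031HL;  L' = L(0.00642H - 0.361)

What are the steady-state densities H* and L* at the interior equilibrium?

H* ≈ 56.2, L* ≈ 32.4

From dL/dt = 0 with L > 0: 0.00642H* = 0.361, so H* = 56.2.
Substitute into dH/dt = 0: 0.212(1 - 56.2/107) = 0.0031L*.
The bracket is 0.474, giving L* = 0.101/0.0031 = 32.4.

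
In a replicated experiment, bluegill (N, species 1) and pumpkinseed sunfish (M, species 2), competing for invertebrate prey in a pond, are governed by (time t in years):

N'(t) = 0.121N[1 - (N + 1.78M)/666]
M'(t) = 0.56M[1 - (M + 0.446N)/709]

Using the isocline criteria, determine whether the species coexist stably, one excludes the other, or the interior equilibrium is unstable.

species 2 excludes species 1

Compare the nullcline intercepts: K1/α12 = 666/1.78 = 374 < K2 = 709; K2/α21 = 709/0.446 = 1590 > K1 = 666.
Since the inequalities point opposite ways, species 2 can invade but species 1 cannot.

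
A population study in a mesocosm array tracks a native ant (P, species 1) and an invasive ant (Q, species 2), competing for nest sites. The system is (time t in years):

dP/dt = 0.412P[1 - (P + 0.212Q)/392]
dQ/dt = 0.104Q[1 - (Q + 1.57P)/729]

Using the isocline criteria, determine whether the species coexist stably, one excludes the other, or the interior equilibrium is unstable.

Compare the nullcline intercepts: K1/α12 = 392/0.212 = 1850 > K2 = 729; K2/α21 = 729/1.57 = 464 > K1 = 392.
Since both inequalities hold, each species can invade when rare, so the interior equilibrium is stable.

stable coexistence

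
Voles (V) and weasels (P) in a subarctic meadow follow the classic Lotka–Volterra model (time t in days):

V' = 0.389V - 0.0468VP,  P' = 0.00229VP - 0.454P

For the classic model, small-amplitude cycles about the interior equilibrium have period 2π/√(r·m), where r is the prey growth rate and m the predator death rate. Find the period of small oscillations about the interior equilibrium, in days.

Here r = 0.389 and m = 0.454, so r·m = 0.177.
ω = √0.177 = 0.42 per day, hence T = 2π/ω ≈ 15 days.

T ≈ 15 days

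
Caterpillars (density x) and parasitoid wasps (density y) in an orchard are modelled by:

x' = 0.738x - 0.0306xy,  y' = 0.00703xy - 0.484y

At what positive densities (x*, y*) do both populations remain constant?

x* ≈ 68.8, y* ≈ 24.1

Set dy/dt = 0 with y > 0: 0.00703x - 0.484 = 0, so x* = 0.484/0.00703 = 68.8.
Set dx/dt = 0 with x > 0: 0.738 - 0.0306y = 0, so y* = 0.738/0.0306 = 24.1.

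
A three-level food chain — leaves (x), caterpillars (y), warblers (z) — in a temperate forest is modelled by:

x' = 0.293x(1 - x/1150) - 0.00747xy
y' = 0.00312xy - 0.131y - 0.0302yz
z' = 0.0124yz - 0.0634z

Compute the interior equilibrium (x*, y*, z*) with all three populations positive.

From dz/dt = 0: 0.0124y* = 0.0634, so y* = 5.11.
From dx/dt = 0: 0.293(1 - x*/1150) = 0.00747·5.11, giving x* = 1150·(1 - 0.13) = 1000.
From dy/dt = 0: 0.00312·1000 - 0.131 = 0.0302z*, so z* = 2.99/0.0302 = 99.

x* ≈ 1000, y* ≈ 5.11, z* ≈ 99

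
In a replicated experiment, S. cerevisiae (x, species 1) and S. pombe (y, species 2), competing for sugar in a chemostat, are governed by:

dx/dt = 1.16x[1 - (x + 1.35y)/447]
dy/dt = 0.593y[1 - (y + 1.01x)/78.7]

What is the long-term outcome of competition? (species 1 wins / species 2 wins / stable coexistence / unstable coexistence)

species 1 excludes species 2

Compare the nullcline intercepts: K1/α12 = 447/1.35 = 331 > K2 = 78.7; K2/α21 = 78.7/1.01 = 77.9 < K1 = 447.
Since the inequalities point opposite ways, species 1 can invade but species 2 cannot.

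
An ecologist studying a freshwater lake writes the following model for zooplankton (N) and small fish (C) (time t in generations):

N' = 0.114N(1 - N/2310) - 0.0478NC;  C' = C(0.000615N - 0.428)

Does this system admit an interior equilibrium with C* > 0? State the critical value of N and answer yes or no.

Threshold N = 696; K > 696, so yes, the predator persists.

The predator equation gives dC/dt > 0 only when N > 0.428/0.000615 = 696.
Without the predator, N → K = 2310. Since 2310 > 696, the predator can invade and persist.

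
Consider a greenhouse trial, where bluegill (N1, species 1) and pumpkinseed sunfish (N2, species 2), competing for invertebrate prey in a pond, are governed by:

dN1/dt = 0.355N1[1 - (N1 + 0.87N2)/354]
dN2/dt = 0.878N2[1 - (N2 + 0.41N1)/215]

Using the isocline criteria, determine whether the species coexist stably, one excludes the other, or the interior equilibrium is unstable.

stable coexistence

Compare the nullcline intercepts: K1/α12 = 354/0.87 = 407 > K2 = 215; K2/α21 = 215/0.41 = 524 > K1 = 354.
Since both inequalities hold, each species can invade when rare, so the interior equilibrium is stable.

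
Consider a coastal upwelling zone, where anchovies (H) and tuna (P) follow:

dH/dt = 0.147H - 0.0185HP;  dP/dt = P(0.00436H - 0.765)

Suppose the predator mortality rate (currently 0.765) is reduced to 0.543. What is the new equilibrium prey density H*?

H* ≈ 125

At the interior fixed point, setting dP/dt = 0 with P > 0 fixes H* = (predator death rate)/(HP coefficient) — independent of the other coefficients.
With the change, H* = 0.543/0.00436 = 125; it falls from 175.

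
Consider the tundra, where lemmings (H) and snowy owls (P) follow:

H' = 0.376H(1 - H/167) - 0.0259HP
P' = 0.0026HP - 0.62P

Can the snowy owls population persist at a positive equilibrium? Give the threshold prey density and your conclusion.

Threshold H = 238; K < 238, so no, the predator goes extinct.

The predator equation gives dP/dt > 0 only when H > 0.62/0.0026 = 238.
Without the predator, H → K = 167. Since 167 < 238, the predator cannot invade.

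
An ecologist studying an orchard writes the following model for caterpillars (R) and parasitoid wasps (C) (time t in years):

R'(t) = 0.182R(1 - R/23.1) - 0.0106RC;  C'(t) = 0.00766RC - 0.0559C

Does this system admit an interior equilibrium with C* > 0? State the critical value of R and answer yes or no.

Threshold R = 7.3; K > 7.3, so yes, the predator persists.

The predator equation gives dC/dt > 0 only when R > 0.0559/0.00766 = 7.3.
Without the predator, R → K = 23.1. Since 23.1 > 7.3, the predator can invade and persist.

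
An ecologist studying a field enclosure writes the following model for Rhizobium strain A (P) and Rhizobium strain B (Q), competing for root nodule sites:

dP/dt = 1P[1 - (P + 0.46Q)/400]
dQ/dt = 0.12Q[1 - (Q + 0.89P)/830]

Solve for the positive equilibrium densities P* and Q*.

Setting both brackets to zero gives the nullclines P + 0.46Q = 400 and 0.89P + Q = 830.
Substituting Q = 830 - 0.89P into the first: P(1 - 0.46·0.89) = 400 - 0.46·830.
So P* = 18.2/0.591 = 30.8, and then Q* = 830 - 0.89·30.8 = 803.

P* ≈ 30.8, Q* ≈ 803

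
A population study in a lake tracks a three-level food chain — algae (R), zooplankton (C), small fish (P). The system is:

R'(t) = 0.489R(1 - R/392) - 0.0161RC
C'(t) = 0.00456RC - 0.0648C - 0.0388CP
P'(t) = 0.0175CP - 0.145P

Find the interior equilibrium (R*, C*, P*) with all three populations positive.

From dP/dt = 0: 0.0175C* = 0.145, so C* = 8.29.
From dR/dt = 0: 0.489(1 - R*/392) = 0.0161·8.29, giving R* = 392·(1 - 0.273) = 285.
From dC/dt = 0: 0.00456·285 - 0.0648 = 0.0388P*, so P* = 1.24/0.0388 = 31.8.

R* ≈ 285, C* ≈ 8.29, P* ≈ 31.8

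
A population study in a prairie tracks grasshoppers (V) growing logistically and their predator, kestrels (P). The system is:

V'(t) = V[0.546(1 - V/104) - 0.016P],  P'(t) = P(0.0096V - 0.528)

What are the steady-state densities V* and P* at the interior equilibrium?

V* ≈ 55, P* ≈ 16.1

From dP/dt = 0 with P > 0: 0.0096V* = 0.528, so V* = 55.
Substitute into dV/dt = 0: 0.546(1 - 55/104) = 0.016P*.
The bracket is 0.471, giving P* = 0.257/0.016 = 16.1.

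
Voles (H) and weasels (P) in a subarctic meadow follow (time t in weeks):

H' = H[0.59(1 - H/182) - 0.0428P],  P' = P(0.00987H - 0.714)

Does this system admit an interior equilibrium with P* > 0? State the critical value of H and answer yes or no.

Threshold H = 72.3; K > 72.3, so yes, the predator persists.

The predator equation gives dP/dt > 0 only when H > 0.714/0.00987 = 72.3.
Without the predator, H → K = 182. Since 182 > 72.3, the predator can invade and persist.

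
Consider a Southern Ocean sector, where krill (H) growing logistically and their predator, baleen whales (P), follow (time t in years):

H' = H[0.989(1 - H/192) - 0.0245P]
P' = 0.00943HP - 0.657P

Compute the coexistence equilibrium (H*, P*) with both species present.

H* ≈ 69.7, P* ≈ 25.7

From dP/dt = 0 with P > 0: 0.00943H* = 0.657, so H* = 69.7.
Substitute into dH/dt = 0: 0.989(1 - 69.7/192) = 0.0245P*.
The bracket is 0.637, giving P* = 0.63/0.0245 = 25.7.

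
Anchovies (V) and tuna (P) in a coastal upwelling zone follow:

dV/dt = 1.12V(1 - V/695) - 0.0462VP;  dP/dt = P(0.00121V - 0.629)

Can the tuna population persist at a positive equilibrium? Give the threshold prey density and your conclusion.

The predator equation gives dP/dt > 0 only when V > 0.629/0.00121 = 520.
Without the predator, V → K = 695. Since 695 > 520, the predator can invade and persist.

Threshold V = 520; K > 520, so yes, the predator persists.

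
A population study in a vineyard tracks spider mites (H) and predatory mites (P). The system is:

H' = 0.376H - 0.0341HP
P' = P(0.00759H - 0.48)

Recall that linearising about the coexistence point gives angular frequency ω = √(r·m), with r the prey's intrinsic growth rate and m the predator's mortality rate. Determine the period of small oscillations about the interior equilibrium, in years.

T ≈ 14.8 years

Here r = 0.376 and m = 0.48, so r·m = 0.18.
ω = √0.18 = 0.425 per year, hence T = 2π/ω ≈ 14.8 years.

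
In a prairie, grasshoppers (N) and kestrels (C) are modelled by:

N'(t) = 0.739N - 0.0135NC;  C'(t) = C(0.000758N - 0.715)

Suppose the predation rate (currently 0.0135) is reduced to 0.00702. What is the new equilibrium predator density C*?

C* ≈ 105

At the interior fixed point, setting dN/dt = 0 with N > 0 fixes C* = (prey growth rate)/(NC coefficient) — independent of the other coefficients.
With the change, C* = 0.739/0.00702 = 105; it rises from 54.7.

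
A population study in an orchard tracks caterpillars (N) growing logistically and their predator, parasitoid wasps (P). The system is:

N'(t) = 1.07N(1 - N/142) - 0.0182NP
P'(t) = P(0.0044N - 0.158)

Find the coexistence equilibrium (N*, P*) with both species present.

N* ≈ 35.9, P* ≈ 43.9

From dP/dt = 0 with P > 0: 0.0044N* = 0.158, so N* = 35.9.
Substitute into dN/dt = 0: 1.07(1 - 35.9/142) = 0.0182P*.
The bracket is 0.747, giving P* = 0.799/0.0182 = 43.9.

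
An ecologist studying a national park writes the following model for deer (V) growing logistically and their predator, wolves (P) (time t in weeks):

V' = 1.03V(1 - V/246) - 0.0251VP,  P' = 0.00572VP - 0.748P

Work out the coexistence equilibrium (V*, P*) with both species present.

From dP/dt = 0 with P > 0: 0.00572V* = 0.748, so V* = 131.
Substitute into dV/dt = 0: 1.03(1 - 131/246) = 0.0251P*.
The bracket is 0.468, giving P* = 0.482/0.0251 = 19.2.

V* ≈ 131, P* ≈ 19.2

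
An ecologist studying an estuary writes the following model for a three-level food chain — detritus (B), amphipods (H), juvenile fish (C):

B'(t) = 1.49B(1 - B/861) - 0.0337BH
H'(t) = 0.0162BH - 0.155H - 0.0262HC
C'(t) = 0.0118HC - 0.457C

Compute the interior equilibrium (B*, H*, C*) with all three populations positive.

From dC/dt = 0: 0.0118H* = 0.457, so H* = 38.7.
From dB/dt = 0: 1.49(1 - B*/861) = 0.0337·38.7, giving B* = 861·(1 - 0.876) = 107.
From dH/dt = 0: 0.0162·107 - 0.155 = 0.0262C*, so C* = 1.58/0.0262 = 60.1.

B* ≈ 107, H* ≈ 38.7, C* ≈ 60.1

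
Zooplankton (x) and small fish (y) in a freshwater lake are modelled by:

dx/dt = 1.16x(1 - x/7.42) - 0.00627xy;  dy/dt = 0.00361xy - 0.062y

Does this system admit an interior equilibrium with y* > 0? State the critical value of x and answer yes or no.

Threshold x = 17.2; K < 17.2, so no, the predator goes extinct.

The predator equation gives dy/dt > 0 only when x > 0.062/0.00361 = 17.2.
Without the predator, x → K = 7.42. Since 7.42 < 17.2, the predator cannot invade.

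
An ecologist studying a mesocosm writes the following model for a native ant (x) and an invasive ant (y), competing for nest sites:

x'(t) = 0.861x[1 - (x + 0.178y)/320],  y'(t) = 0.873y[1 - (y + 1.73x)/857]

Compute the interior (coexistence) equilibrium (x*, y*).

x* ≈ 242, y* ≈ 438

Setting both brackets to zero gives the nullclines x + 0.178y = 320 and 1.73x + y = 857.
Substituting y = 857 - 1.73x into the first: x(1 - 0.178·1.73) = 320 - 0.178·857.
So x* = 167/0.692 = 242, and then y* = 857 - 1.73·242 = 438.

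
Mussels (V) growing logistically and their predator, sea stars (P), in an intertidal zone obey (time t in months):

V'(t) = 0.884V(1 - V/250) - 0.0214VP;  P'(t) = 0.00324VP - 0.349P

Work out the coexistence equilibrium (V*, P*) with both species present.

From dP/dt = 0 with P > 0: 0.00324V* = 0.349, so V* = 108.
Substitute into dV/dt = 0: 0.884(1 - 108/250) = 0.0214P*.
The bracket is 0.569, giving P* = 0.503/0.0214 = 23.5.

V* ≈ 108, P* ≈ 23.5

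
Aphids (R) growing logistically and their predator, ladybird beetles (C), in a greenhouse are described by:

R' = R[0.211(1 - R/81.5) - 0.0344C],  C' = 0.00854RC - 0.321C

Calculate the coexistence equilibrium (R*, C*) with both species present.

From dC/dt = 0 with C > 0: 0.00854R* = 0.321, so R* = 37.6.
Substitute into dR/dt = 0: 0.211(1 - 37.6/81.5) = 0.0344C*.
The bracket is 0.539, giving C* = 0.114/0.0344 = 3.3.

R* ≈ 37.6, C* ≈ 3.3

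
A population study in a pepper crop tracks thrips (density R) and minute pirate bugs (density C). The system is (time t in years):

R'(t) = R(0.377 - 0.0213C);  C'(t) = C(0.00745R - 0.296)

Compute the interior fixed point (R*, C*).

Set dC/dt = 0 with C > 0: 0.00745R - 0.296 = 0, so R* = 0.296/0.00745 = 39.7.
Set dR/dt = 0 with R > 0: 0.377 - 0.0213C = 0, so C* = 0.377/0.0213 = 17.7.

R* ≈ 39.7, C* ≈ 17.7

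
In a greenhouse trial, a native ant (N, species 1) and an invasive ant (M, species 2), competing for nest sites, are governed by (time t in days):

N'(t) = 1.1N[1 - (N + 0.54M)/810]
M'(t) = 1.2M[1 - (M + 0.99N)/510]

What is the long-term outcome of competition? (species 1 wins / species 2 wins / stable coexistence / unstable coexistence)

species 1 excludes species 2

Compare the nullcline intercepts: K1/α12 = 810/0.54 = 1500 > K2 = 510; K2/α21 = 510/0.99 = 515 < K1 = 810.
Since the inequalities point opposite ways, species 1 can invade but species 2 cannot.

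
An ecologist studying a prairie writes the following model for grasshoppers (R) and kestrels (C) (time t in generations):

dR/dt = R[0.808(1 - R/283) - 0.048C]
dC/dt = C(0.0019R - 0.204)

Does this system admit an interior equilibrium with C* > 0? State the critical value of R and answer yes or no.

Threshold R = 107; K > 107, so yes, the predator persists.

The predator equation gives dC/dt > 0 only when R > 0.204/0.0019 = 107.
Without the predator, R → K = 283. Since 283 > 107, the predator can invade and persist.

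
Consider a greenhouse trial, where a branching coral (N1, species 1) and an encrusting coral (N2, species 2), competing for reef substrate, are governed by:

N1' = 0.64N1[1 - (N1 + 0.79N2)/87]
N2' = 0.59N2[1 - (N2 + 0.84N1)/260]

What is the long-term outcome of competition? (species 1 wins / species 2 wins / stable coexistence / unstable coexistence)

Compare the nullcline intercepts: K1/α12 = 87/0.79 = 110 < K2 = 260; K2/α21 = 260/0.84 = 310 > K1 = 87.
Since the inequalities point opposite ways, species 2 can invade but species 1 cannot.

species 2 excludes species 1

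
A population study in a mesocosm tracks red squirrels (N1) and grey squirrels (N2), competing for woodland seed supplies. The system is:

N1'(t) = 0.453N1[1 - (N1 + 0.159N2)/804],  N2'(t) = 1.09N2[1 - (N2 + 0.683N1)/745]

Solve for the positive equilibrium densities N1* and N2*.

Setting both brackets to zero gives the nullclines N1 + 0.159N2 = 804 and 0.683N1 + N2 = 745.
Substituting N2 = 745 - 0.683N1 into the first: N1(1 - 0.159·0.683) = 804 - 0.159·745.
So N1* = 686/0.891 = 769, and then N2* = 745 - 0.683·769 = 220.

N1* ≈ 769, N2* ≈ 220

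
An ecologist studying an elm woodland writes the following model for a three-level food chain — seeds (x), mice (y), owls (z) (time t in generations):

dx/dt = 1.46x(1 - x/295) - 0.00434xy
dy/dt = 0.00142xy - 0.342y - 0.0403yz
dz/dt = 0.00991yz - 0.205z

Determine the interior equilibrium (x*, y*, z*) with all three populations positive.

x* ≈ 277, y* ≈ 20.7, z* ≈ 1.27

From dz/dt = 0: 0.00991y* = 0.205, so y* = 20.7.
From dx/dt = 0: 1.46(1 - x*/295) = 0.00434·20.7, giving x* = 295·(1 - 0.0615) = 277.
From dy/dt = 0: 0.00142·277 - 0.342 = 0.0403z*, so z* = 0.0511/0.0403 = 1.27.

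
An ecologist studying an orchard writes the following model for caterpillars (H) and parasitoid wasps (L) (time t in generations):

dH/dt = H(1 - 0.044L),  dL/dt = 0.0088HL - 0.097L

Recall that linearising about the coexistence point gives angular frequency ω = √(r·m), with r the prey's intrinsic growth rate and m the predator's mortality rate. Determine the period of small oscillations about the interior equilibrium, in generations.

T ≈ 20.2 generations

Here r = 1 and m = 0.097, so r·m = 0.097.
ω = √0.097 = 0.311 per generation, hence T = 2π/ω ≈ 20.2 generations.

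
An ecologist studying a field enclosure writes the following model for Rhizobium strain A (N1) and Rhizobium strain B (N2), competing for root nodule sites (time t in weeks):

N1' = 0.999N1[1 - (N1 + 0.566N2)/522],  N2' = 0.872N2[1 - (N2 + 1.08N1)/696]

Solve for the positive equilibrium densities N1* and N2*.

Setting both brackets to zero gives the nullclines N1 + 0.566N2 = 522 and 1.08N1 + N2 = 696.
Substituting N2 = 696 - 1.08N1 into the first: N1(1 - 0.566·1.08) = 522 - 0.566·696.
So N1* = 128/0.389 = 329, and then N2* = 696 - 1.08·329 = 340.

N1* ≈ 329, N2* ≈ 340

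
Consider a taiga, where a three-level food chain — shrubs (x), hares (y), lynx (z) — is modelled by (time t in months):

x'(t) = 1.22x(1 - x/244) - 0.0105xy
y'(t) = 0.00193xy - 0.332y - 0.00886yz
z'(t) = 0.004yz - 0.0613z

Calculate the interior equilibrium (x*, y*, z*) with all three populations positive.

x* ≈ 212, y* ≈ 15.3, z* ≈ 8.67

From dz/dt = 0: 0.004y* = 0.0613, so y* = 15.3.
From dx/dt = 0: 1.22(1 - x*/244) = 0.0105·15.3, giving x* = 244·(1 - 0.132) = 212.
From dy/dt = 0: 0.00193·212 - 0.332 = 0.00886z*, so z* = 0.0768/0.00886 = 8.67.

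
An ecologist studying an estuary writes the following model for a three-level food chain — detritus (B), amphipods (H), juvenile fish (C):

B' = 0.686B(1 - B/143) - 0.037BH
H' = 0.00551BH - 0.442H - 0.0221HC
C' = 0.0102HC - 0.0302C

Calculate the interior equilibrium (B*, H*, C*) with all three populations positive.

B* ≈ 120, H* ≈ 2.96, C* ≈ 9.96

From dC/dt = 0: 0.0102H* = 0.0302, so H* = 2.96.
From dB/dt = 0: 0.686(1 - B*/143) = 0.037·2.96, giving B* = 143·(1 - 0.16) = 120.
From dH/dt = 0: 0.00551·120 - 0.442 = 0.0221C*, so C* = 0.22/0.0221 = 9.96.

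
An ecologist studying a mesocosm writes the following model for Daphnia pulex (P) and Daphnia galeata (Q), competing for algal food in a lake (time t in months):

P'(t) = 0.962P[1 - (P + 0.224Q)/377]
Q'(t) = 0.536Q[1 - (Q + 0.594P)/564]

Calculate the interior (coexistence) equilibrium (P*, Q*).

P* ≈ 289, Q* ≈ 392

Setting both brackets to zero gives the nullclines P + 0.224Q = 377 and 0.594P + Q = 564.
Substituting Q = 564 - 0.594P into the first: P(1 - 0.224·0.594) = 377 - 0.224·564.
So P* = 251/0.867 = 289, and then Q* = 564 - 0.594·289 = 392.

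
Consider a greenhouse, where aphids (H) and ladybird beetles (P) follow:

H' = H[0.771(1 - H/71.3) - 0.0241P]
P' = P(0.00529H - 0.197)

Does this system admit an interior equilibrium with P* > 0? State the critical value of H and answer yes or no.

Threshold H = 37.2; K > 37.2, so yes, the predator persists.

The predator equation gives dP/dt > 0 only when H > 0.197/0.00529 = 37.2.
Without the predator, H → K = 71.3. Since 71.3 > 37.2, the predator can invade and persist.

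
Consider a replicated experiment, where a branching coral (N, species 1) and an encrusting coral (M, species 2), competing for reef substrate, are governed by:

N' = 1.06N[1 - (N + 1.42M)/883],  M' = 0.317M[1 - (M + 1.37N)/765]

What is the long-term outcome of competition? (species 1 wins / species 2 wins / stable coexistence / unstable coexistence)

unstable coexistence (outcome depends on initial conditions)

Compare the nullcline intercepts: K1/α12 = 883/1.42 = 622 < K2 = 765; K2/α21 = 765/1.37 = 558 < K1 = 883.
Since both are reversed, neither can invade when rare; the interior point is a saddle.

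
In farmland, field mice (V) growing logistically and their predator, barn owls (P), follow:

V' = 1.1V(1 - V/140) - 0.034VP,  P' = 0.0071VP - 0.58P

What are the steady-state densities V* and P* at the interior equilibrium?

From dP/dt = 0 with P > 0: 0.0071V* = 0.58, so V* = 81.7.
Substitute into dV/dt = 0: 1.1(1 - 81.7/140) = 0.034P*.
The bracket is 0.416, giving P* = 0.458/0.034 = 13.5.

V* ≈ 81.7, P* ≈ 13.5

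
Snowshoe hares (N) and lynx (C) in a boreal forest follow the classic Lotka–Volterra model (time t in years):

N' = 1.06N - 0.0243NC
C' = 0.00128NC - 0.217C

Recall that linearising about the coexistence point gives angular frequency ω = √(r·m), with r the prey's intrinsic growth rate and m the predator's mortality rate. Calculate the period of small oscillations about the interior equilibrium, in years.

T ≈ 13.1 years

Here r = 1.06 and m = 0.217, so r·m = 0.23.
ω = √0.23 = 0.48 per year, hence T = 2π/ω ≈ 13.1 years.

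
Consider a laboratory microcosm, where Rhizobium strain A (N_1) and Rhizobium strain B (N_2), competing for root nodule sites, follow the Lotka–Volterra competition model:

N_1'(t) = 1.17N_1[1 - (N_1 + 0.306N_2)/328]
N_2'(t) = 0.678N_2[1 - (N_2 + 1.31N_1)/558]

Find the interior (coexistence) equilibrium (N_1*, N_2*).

N_1* ≈ 262, N_2* ≈ 214

Setting both brackets to zero gives the nullclines N_1 + 0.306N_2 = 328 and 1.31N_1 + N_2 = 558.
Substituting N_2 = 558 - 1.31N_1 into the first: N_1(1 - 0.306·1.31) = 328 - 0.306·558.
So N_1* = 157/0.599 = 262, and then N_2* = 558 - 1.31·262 = 214.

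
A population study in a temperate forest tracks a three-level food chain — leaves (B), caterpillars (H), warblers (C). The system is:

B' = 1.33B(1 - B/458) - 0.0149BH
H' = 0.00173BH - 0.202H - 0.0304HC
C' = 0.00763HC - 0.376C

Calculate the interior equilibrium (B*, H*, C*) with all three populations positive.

From dC/dt = 0: 0.00763H* = 0.376, so H* = 49.3.
From dB/dt = 0: 1.33(1 - B*/458) = 0.0149·49.3, giving B* = 458·(1 - 0.552) = 205.
From dH/dt = 0: 0.00173·205 - 0.202 = 0.0304C*, so C* = 0.153/0.0304 = 5.03.

B* ≈ 205, H* ≈ 49.3, C* ≈ 5.03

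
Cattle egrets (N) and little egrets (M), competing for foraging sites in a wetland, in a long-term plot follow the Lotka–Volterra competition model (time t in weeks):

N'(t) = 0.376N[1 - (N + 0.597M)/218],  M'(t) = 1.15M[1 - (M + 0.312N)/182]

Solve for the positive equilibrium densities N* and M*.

N* ≈ 134, M* ≈ 140

Setting both brackets to zero gives the nullclines N + 0.597M = 218 and 0.312N + M = 182.
Substituting M = 182 - 0.312N into the first: N(1 - 0.597·0.312) = 218 - 0.597·182.
So N* = 109/0.814 = 134, and then M* = 182 - 0.312·134 = 140.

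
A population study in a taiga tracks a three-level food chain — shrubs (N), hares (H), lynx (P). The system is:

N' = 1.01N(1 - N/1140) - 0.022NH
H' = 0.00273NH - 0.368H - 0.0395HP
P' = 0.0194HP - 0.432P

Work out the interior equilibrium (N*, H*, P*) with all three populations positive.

From dP/dt = 0: 0.0194H* = 0.432, so H* = 22.3.
From dN/dt = 0: 1.01(1 - N*/1140) = 0.022·22.3, giving N* = 1140·(1 - 0.485) = 587.
From dH/dt = 0: 0.00273·587 - 0.368 = 0.0395P*, so P* = 1.23/0.0395 = 31.3.

N* ≈ 587, H* ≈ 22.3, P* ≈ 31.3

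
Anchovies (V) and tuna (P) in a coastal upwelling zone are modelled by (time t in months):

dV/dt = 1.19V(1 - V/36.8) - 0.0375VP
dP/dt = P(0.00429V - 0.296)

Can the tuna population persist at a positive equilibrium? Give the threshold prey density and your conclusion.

The predator equation gives dP/dt > 0 only when V > 0.296/0.00429 = 69.
Without the predator, V → K = 36.8. Since 36.8 < 69, the predator cannot invade.

Threshold V = 69; K < 69, so no, the predator goes extinct.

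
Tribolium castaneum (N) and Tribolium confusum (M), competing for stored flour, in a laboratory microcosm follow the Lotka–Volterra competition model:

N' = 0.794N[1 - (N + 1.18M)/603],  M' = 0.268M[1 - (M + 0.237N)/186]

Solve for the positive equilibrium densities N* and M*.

N* ≈ 532, M* ≈ 59.8

Setting both brackets to zero gives the nullclines N + 1.18M = 603 and 0.237N + M = 186.
Substituting M = 186 - 0.237N into the first: N(1 - 1.18·0.237) = 603 - 1.18·186.
So N* = 384/0.72 = 532, and then M* = 186 - 0.237·532 = 59.8.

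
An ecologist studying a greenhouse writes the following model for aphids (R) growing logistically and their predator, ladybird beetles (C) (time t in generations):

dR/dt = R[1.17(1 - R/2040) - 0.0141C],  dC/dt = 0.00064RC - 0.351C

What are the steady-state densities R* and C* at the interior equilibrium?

R* ≈ 548, C* ≈ 60.7

From dC/dt = 0 with C > 0: 0.00064R* = 0.351, so R* = 548.
Substitute into dR/dt = 0: 1.17(1 - 548/2040) = 0.0141C*.
The bracket is 0.731, giving C* = 0.855/0.0141 = 60.7.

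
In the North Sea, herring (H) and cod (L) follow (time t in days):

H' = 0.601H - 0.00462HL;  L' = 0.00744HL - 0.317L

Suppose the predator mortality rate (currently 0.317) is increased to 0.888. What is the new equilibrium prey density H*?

H* ≈ 119

At the interior fixed point, setting dL/dt = 0 with L > 0 fixes H* = (predator death rate)/(HL coefficient) — independent of the other coefficients.
With the change, H* = 0.888/0.00744 = 119; it rises from 42.6.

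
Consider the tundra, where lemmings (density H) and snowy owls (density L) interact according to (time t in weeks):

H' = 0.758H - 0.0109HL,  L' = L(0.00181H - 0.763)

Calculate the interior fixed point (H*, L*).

Set dL/dt = 0 with L > 0: 0.00181H - 0.763 = 0, so H* = 0.763/0.00181 = 422.
Set dH/dt = 0 with H > 0: 0.758 - 0.0109L = 0, so L* = 0.758/0.0109 = 69.5.

H* ≈ 422, L* ≈ 69.5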